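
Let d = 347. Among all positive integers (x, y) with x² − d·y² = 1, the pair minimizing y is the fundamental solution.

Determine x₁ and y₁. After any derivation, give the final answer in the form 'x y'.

[18; 1,1,1,2,4,…,1,1,36] for √347; ℓ=14 ⇒ convergent index 13
a_0=18:  p_0=18·1+0=18,  q_0=18·0+1=1
a_1=1:  p_1=1·18+1=19,  q_1=1·1+0=1
a_2=1:  p_2=1·19+18=37,  q_2=1·1+1=2
…
a_4=2:  p_4=2·56+37=149,  q_4=2·3+2=8
a_5=4:  p_5=4·149+56=652,  q_5=4·8+3=35
a_6=1:  p_6=1·652+149=801,  q_6=1·35+8=43
a_7=17:  p_7=17·801+652=14269,  q_7=17·43+35=766
a_8=1:  p_8=1·14269+801=15070,  q_8=1·766+43=809
a_9=4:  p_9=4·15070+14269=74549,  q_9=4·809+766=4002
…
a_12=1:  p_12=1·238717+164168=402885,  q_12=1·12815+8813=21628
a_13=1:  p_13=1·402885+238717=641602,  q_13=1·21628+12815=34443
(x₁, y₁) = (641602, 34443);  641602² − 347·34443² = 1 ✓

641602 34443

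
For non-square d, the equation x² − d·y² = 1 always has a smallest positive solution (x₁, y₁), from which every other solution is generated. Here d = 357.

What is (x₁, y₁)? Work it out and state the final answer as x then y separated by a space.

3401 180

d=357: √d = [18; 1,8,2,8,1,36] (ℓ=6, even), read p_5/q_5
i=0: a=18 ⇒ p=18, q=1
…
i=3: a=2 ⇒ p=359, q=19
i=4: a=8 ⇒ p=3042, q=161
i=5: a=1 ⇒ p=3401, q=180
(x₁, y₁) = (3401, 180);  3401² − 357·180² = 1 ✓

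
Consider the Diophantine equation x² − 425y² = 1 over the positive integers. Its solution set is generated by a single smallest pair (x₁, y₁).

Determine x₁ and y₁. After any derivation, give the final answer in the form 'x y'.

√425 → a₀=20, period (1,1,1,1,1,1,40); ℓ=7 odd so k=13
i=0: a=20 ⇒ p=20, q=1
i=1: a=1 ⇒ p=21, q=1
i=2: a=1 ⇒ p=41, q=2
i=3: a=1 ⇒ p=62, q=3
i=4: a=1 ⇒ p=103, q=5
i=5: a=1 ⇒ p=165, q=8
i=6: a=1 ⇒ p=268, q=13
…
i=12: a=1 ⇒ p=88420, q=4289
i=13: a=1 ⇒ p=143649, q=6968
→ (143649, 6968).  Check: 143649²=20635035201, 425·6968²=20635035200, difference 1.

143649 6968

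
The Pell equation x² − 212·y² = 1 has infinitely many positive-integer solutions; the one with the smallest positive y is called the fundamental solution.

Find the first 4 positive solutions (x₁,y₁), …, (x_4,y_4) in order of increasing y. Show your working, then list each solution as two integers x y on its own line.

66249 4550
8777860001 602865900
1163048894346249 79878526013650
154101652394311440001 10583744939153731800

d=212: √d = [14; 1,1,3,1,1,…,1,1,28] (ℓ=14, even), read p_13/q_13
k=0  a_k=14  p_k/q_k = 14/1
k=1  a_k=1  p_k/q_k = 15/1
k=2  a_k=1  p_k/q_k = 29/2
…
k=11  a_k=3  p_k/q_k = 29135/2001
k=12  a_k=1  p_k/q_k = 37114/2549
k=13  a_k=1  p_k/q_k = 66249/4550
fundamental: x₁=66249, y₁=4550  (since 4388930001 − 212·20702500 = 1)
k=2:  x_2 = 66249·66249+212·4550·4550 = 8777860001,  y_2 = 66249·4550+4550·66249 = 602865900
k=3:  x_3 = 66249·8777860001+212·4550·602865900 = 1163048894346249,  y_3 = 66249·602865900+4550·8777860001 = 79878526013650
k=4:  x_4 = 66249·1163048894346249+212·4550·79878526013650 = 154101652394311440001,  y_4 = 66249·79878526013650+4550·1163048894346249 = 10583744939153731800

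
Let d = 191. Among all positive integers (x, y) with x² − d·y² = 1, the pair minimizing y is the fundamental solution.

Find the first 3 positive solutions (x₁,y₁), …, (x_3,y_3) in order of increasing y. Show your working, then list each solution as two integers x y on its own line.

√191 = [13; 1,4,1,1,3,…,4,1,26, …], period ℓ=16 (even) → k=15
i=0: a=13 ⇒ p=13, q=1
…
i=7: a=2 ⇒ p=2999, q=217
i=8: a=13 ⇒ p=40217, q=2910
i=9: a=2 ⇒ p=83433, q=6037
i=10: a=2 ⇒ p=207083, q=14984
…
i=12: a=1 ⇒ p=911765, q=65973
i=13: a=1 ⇒ p=1616447, q=116962
i=14: a=4 ⇒ p=7377553, q=533821
i=15: a=1 ⇒ p=8994000, q=650783
fundamental: x₁=8994000, y₁=650783  (since 80892036000000 − 191·423518513089 = 1)
k=2:  x_2 = 8994000·8994000+191·650783·650783 = 161784071999999,  y_2 = 8994000·650783+650783·8994000 = 11706284604000
k=3:  x_3 = 8994000·161784071999999+191·650783·11706284604000 = 2910171887135973018000,  y_3 = 8994000·11706284604000+650783·161784071999999 = 210572647456751349217

8994000 650783
161784071999999 11706284604000
2910171887135973018000 210572647456751349217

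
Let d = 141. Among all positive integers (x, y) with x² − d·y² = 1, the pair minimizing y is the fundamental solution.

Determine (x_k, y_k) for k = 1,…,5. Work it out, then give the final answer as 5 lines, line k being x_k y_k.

√141 = [11; 1,6,1,22, …], period ℓ=4 (even) → k=3
k=0  a_k=11  p_k/q_k = 11/1
k=1  a_k=1  p_k/q_k = 12/1
k=2  a_k=6  p_k/q_k = 83/7
k=3  a_k=1  p_k/q_k = 95/8
(x₁, y₁) = (95, 8);  95² − 141·8² = 1 ✓
n=2: (95,8)∘(95,8) = (95·95+141·8·8, 95·8+8·95) = (18049,1520)
n=3: (18049,1520)∘(95,8) = (95·18049+141·8·1520, 95·1520+8·18049) = (3429215,288792)
n=4: (3429215,288792)∘(95,8) = (95·3429215+141·8·288792, 95·288792+8·3429215) = (651532801,54868960)
n=5: (651532801,54868960)∘(95,8) = (95·651532801+141·8·54868960, 95·54868960+8·651532801) = (123787802975,10424813608)

95 8
18049 1520
3429215 288792
651532801 54868960
123787802975 10424813608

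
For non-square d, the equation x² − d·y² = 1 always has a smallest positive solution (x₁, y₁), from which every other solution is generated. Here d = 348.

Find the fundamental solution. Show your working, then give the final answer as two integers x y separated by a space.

1567 84

d=348: √d = [18; 1,1,1,8,1,1,1,36] (ℓ=8, even), read p_7/q_7
i=0: a=18 ⇒ p=18, q=1
i=1: a=1 ⇒ p=19, q=1
…
i=6: a=1 ⇒ p=1026, q=55
i=7: a=1 ⇒ p=1567, q=84
→ (1567, 84).  Check: 1567²=2455489, 348·84²=2455488, difference 1.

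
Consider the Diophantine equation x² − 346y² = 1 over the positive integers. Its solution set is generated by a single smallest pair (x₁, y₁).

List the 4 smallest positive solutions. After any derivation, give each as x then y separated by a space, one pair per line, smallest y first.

17299 930
598510801 32176140
20707276675699 1113230090790
716430357827323201 38515534648976280

√346 = [18; 1,1,1,1,36, …], period ℓ=5 (odd) → k=9
i=0: a=18 ⇒ p=18, q=1
…
i=3: a=1 ⇒ p=56, q=3
…
i=6: a=1 ⇒ p=3497, q=188
…
i=8: a=1 ⇒ p=10398, q=559
i=9: a=1 ⇒ p=17299, q=930
(x₁, y₁) = (17299, 930);  17299² − 346·930² = 1 ✓
(17299+930√346)^2 = 598510801 + 32176140√346
(17299+930√346)^3 = 20707276675699 + 1113230090790√346
(17299+930√346)^4 = 716430357827323201 + 38515534648976280√346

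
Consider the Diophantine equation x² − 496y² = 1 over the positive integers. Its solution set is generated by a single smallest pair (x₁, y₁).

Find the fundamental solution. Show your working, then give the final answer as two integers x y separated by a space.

4620799 207480

[22; 3,1,2,4,1,…,1,3,44] for √496; ℓ=16 ⇒ convergent index 15
step 0: (22, 1)  from 22·(1,0) + (0,1)
step 1: (67, 3)  from 3·(22,1) + (1,0)
step 2: (89, 4)  from 1·(67,3) + (22,1)
step 3: (245, 11)  from 2·(89,4) + (67,3)
…
step 6: (2383, 107)  from 1·(1314,59) + (1069,48)
step 7: (6080, 273)  from 2·(2383,107) + (1314,59)
…
step 9: (35166, 1579)  from 2·(14543,653) + (6080,273)
step 10: (49709, 2232)  from 1·(35166,1579) + (14543,653)
…
step 12: (389209, 17476)  from 4·(84875,3811) + (49709,2232)
step 13: (863293, 38763)  from 2·(389209,17476) + (84875,3811)
step 14: (1252502, 56239)  from 1·(863293,38763) + (389209,17476)
step 15: (4620799, 207480)  from 3·(1252502,56239) + (863293,38763)
fundamental: x₁=4620799, y₁=207480  (since 21351783398401 − 496·43047950400 = 1)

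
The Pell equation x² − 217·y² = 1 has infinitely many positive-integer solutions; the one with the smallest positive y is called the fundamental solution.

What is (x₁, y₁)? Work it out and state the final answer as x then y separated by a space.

√217 = [14; 1,2,1,2,1,…,2,1,28, …], period ℓ=16 (even) → k=15
step 0: (14, 1)  from 14·(1,0) + (0,1)
step 1: (15, 1)  from 1·(14,1) + (1,0)
step 2: (44, 3)  from 2·(15,1) + (14,1)
step 3: (59, 4)  from 1·(44,3) + (15,1)
step 4: (162, 11)  from 2·(59,4) + (44,3)
step 5: (221, 15)  from 1·(162,11) + (59,4)
step 6: (383, 26)  from 1·(221,15) + (162,11)
step 7: (3668, 249)  from 9·(383,26) + (221,15)
step 8: (15055, 1022)  from 4·(3668,249) + (383,26)
step 9: (139163, 9447)  from 9·(15055,1022) + (3668,249)
…
step 11: (293381, 19916)  from 1·(154218,10469) + (139163,9447)
step 12: (740980, 50301)  from 2·(293381,19916) + (154218,10469)
step 13: (1034361, 70217)  from 1·(740980,50301) + (293381,19916)
step 14: (2809702, 190735)  from 2·(1034361,70217) + (740980,50301)
step 15: (3844063, 260952)  from 1·(2809702,190735) + (1034361,70217)
→ (3844063, 260952).  Check: 3844063²=14776820347969, 217·260952²=14776820347968, difference 1.

3844063 260952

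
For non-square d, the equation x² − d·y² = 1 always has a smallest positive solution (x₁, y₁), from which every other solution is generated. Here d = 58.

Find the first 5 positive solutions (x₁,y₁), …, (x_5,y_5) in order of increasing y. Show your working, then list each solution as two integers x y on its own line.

19603 2574
768555217 100916244
30131975818099 3956522259690
1181354243155834177 155119411612489896
46316174427035658925363 6081611647722756602886

√58 → a₀=7, period (1,1,1,1,1,1,14); ℓ=7 odd so k=13
step 0: (7, 1)  from 7·(1,0) + (0,1)
…
step 4: (38, 5)  from 1·(23,3) + (15,2)
…
step 10: (4539, 596)  from 1·(2993,393) + (1546,203)
…
step 12: (12071, 1585)  from 1·(7532,989) + (4539,596)
step 13: (19603, 2574)  from 1·(12071,1585) + (7532,989)
→ (19603, 2574).  Check: 19603²=384277609, 58·2574²=384277608, difference 1.
n=2: (19603,2574)∘(19603,2574) = (19603·19603+58·2574·2574, 19603·2574+2574·19603) = (768555217,100916244)
n=3: (768555217,100916244)∘(19603,2574) = (19603·768555217+58·2574·100916244, 19603·100916244+2574·768555217) = (30131975818099,3956522259690)
n=4: (30131975818099,3956522259690)∘(19603,2574) = (19603·30131975818099+58·2574·3956522259690, 19603·3956522259690+2574·30131975818099) = (1181354243155834177,155119411612489896)
n=5: (1181354243155834177,155119411612489896)∘(19603,2574) = (19603·1181354243155834177+58·2574·155119411612489896, 19603·155119411612489896+2574·1181354243155834177) = (46316174427035658925363,6081611647722756602886)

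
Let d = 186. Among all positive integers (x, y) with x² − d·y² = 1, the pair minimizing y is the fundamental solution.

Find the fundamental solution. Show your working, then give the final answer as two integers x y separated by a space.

7501 550

√186 = [13; 1,1,1,3,4,3,1,1,1,26, …], period ℓ=10 (even) → k=9
k=0  a_k=13  p_k/q_k = 13/1
…
k=3  a_k=1  p_k/q_k = 41/3
…
k=5  a_k=4  p_k/q_k = 641/47
k=6  a_k=3  p_k/q_k = 2073/152
k=7  a_k=1  p_k/q_k = 2714/199
k=8  a_k=1  p_k/q_k = 4787/351
k=9  a_k=1  p_k/q_k = 7501/550
fundamental: x₁=7501, y₁=550  (since 56265001 − 186·302500 = 1)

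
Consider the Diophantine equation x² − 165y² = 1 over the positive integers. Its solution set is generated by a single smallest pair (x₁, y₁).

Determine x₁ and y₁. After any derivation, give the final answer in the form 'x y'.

1079 84

√165 = [12; 1,5,2,5,1,24, …], period ℓ=6 (even) → k=5
i=0: a=12 ⇒ p=12, q=1
…
i=2: a=5 ⇒ p=77, q=6
…
i=4: a=5 ⇒ p=912, q=71
i=5: a=1 ⇒ p=1079, q=84
(x₁, y₁) = (1079, 84);  1079² − 165·84² = 1 ✓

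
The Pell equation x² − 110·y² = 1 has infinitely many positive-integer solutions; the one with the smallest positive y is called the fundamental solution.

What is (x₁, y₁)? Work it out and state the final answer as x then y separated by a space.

21 2

[10; 2,20] for √110; ℓ=2 ⇒ convergent index 1
step 0: (10, 1)  from 10·(1,0) + (0,1)
step 1: (21, 2)  from 2·(10,1) + (1,0)
→ (21, 2).  Check: 21²=441, 110·2²=440, difference 1.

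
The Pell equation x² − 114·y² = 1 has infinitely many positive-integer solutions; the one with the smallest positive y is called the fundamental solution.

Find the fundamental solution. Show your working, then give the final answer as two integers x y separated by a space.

√114 → a₀=10, period (1,2,10,2,1,20); ℓ=6 even so k=5
a_0=10:  p_0=10·1+0=10,  q_0=10·0+1=1
a_1=1:  p_1=1·10+1=11,  q_1=1·1+0=1
a_2=2:  p_2=2·11+10=32,  q_2=2·1+1=3
…
a_4=2:  p_4=2·331+32=694,  q_4=2·31+3=65
a_5=1:  p_5=1·694+331=1025,  q_5=1·65+31=96
fundamental: x₁=1025, y₁=96  (since 1050625 − 114·9216 = 1)

1025 96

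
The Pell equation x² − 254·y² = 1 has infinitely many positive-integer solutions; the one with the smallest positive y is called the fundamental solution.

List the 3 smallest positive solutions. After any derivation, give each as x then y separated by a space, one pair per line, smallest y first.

255 16
130049 8160
66324735 4161584

d=254: √d = [15; 1,14,1,30] (ℓ=4, even), read p_3/q_3
k=0  a_k=15  p_k/q_k = 15/1
…
k=2  a_k=14  p_k/q_k = 239/15
k=3  a_k=1  p_k/q_k = 255/16
fundamental: x₁=255, y₁=16  (since 65025 − 254·256 = 1)
(x_2, y_2) = (255·255 + 254·16·16, 255·16 + 16·255) = (130049, 8160)
(x_3, y_3) = (255·130049 + 254·16·8160, 255·8160 + 16·130049) = (66324735, 4161584)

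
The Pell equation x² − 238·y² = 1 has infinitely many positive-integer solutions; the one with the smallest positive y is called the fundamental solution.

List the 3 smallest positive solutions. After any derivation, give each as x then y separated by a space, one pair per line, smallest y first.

[15; 2,2,1,14,1,2,2,30] for √238; ℓ=8 ⇒ convergent index 7
i=0: a=15 ⇒ p=15, q=1
i=1: a=2 ⇒ p=31, q=2
i=2: a=2 ⇒ p=77, q=5
i=3: a=1 ⇒ p=108, q=7
i=4: a=14 ⇒ p=1589, q=103
i=5: a=1 ⇒ p=1697, q=110
i=6: a=2 ⇒ p=4983, q=323
i=7: a=2 ⇒ p=11663, q=756
→ (11663, 756).  Check: 11663²=136025569, 238·756²=136025568, difference 1.
n=2: (11663,756)∘(11663,756) = (11663·11663+238·756·756, 11663·756+756·11663) = (272051137,17634456)
n=3: (272051137,17634456)∘(11663,756) = (11663·272051137+238·756·17634456, 11663·17634456+756·272051137) = (6345864809999,411341319900)

11663 756
272051137 17634456
6345864809999 411341319900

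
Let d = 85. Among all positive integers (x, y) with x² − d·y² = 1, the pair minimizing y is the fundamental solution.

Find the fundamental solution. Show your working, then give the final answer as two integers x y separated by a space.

285769 30996

d=85: √d = [9; 4,1,1,4,18] (ℓ=5, odd), read p_9/q_9
i=0: a=9 ⇒ p=9, q=1
…
i=2: a=1 ⇒ p=46, q=5
…
i=4: a=4 ⇒ p=378, q=41
i=5: a=18 ⇒ p=6887, q=747
i=6: a=4 ⇒ p=27926, q=3029
i=7: a=1 ⇒ p=34813, q=3776
i=8: a=1 ⇒ p=62739, q=6805
i=9: a=4 ⇒ p=285769, q=30996
(x₁, y₁) = (285769, 30996);  285769² − 85·30996² = 1 ✓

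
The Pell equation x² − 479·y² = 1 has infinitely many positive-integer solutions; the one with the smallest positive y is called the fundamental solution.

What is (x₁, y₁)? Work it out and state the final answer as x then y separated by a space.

2989440 136591

√479 → a₀=21, period (1,7,1,3,2,21,2,3,1,7,1,42); ℓ=12 even so k=11
k=0  a_k=21  p_k/q_k = 21/1
k=1  a_k=1  p_k/q_k = 22/1
…
k=5  a_k=2  p_k/q_k = 1729/79
k=6  a_k=21  p_k/q_k = 37075/1694
k=7  a_k=2  p_k/q_k = 75879/3467
…
k=9  a_k=1  p_k/q_k = 340591/15562
k=10  a_k=7  p_k/q_k = 2648849/121029
k=11  a_k=1  p_k/q_k = 2989440/136591
→ (2989440, 136591).  Check: 2989440²=8936751513600, 479·136591²=8936751513599, difference 1.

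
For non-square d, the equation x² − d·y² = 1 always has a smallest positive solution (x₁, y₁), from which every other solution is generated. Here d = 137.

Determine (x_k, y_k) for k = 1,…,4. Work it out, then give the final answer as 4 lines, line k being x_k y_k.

6083073 519712
74007554246657 6322892069952
900386710067742990849 76925228065277725280
10954236171143757109591351297 935883555725460013412300928

d=137: √d = [11; 1,2,2,1,1,2,2,1,22] (ℓ=9, odd), read p_17/q_17
step 0: (11, 1)  from 11·(1,0) + (0,1)
step 1: (12, 1)  from 1·(11,1) + (1,0)
…
step 3: (82, 7)  from 2·(35,3) + (12,1)
…
step 5: (199, 17)  from 1·(117,10) + (82,7)
step 6: (515, 44)  from 2·(199,17) + (117,10)
step 7: (1229, 105)  from 2·(515,44) + (199,17)
step 8: (1744, 149)  from 1·(1229,105) + (515,44)
…
step 10: (41341, 3532)  from 1·(39597,3383) + (1744,149)
step 11: (122279, 10447)  from 2·(41341,3532) + (39597,3383)
step 12: (285899, 24426)  from 2·(122279,10447) + (41341,3532)
…
step 16: (4286741, 366241)  from 2·(1796332,153471) + (694077,59299)
step 17: (6083073, 519712)  from 1·(4286741,366241) + (1796332,153471)
(x₁, y₁) = (6083073, 519712);  6083073² − 137·519712² = 1 ✓
k=2:  x_2 = 6083073·6083073+137·519712·519712 = 74007554246657,  y_2 = 6083073·519712+519712·6083073 = 6322892069952
k=3:  x_3 = 6083073·74007554246657+137·519712·6322892069952 = 900386710067742990849,  y_3 = 6083073·6322892069952+519712·74007554246657 = 76925228065277725280
k=4:  x_4 = 6083073·900386710067742990849+137·519712·76925228065277725280 = 10954236171143757109591351297,  y_4 = 6083073·76925228065277725280+519712·900386710067742990849 = 935883555725460013412300928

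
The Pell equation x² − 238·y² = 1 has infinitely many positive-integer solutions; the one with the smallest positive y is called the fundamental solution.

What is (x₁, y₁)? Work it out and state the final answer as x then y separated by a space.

11663 756

√238 → a₀=15, period (2,2,1,14,1,2,2,30); ℓ=8 even so k=7
i=0: a=15 ⇒ p=15, q=1
i=1: a=2 ⇒ p=31, q=2
…
i=3: a=1 ⇒ p=108, q=7
…
i=6: a=2 ⇒ p=4983, q=323
i=7: a=2 ⇒ p=11663, q=756
fundamental: x₁=11663, y₁=756  (since 136025569 − 238·571536 = 1)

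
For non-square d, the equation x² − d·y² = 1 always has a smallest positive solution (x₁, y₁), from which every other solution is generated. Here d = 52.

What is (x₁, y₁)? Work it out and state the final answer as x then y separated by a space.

649 90

d=52: √d = [7; 4,1,2,1,4,14] (ℓ=6, even), read p_5/q_5
a_0=7:  p_0=7·1+0=7,  q_0=7·0+1=1
…
a_4=1:  p_4=1·101+36=137,  q_4=1·14+5=19
a_5=4:  p_5=4·137+101=649,  q_5=4·19+14=90
→ (649, 90).  Check: 649²=421201, 52·90²=421200, difference 1.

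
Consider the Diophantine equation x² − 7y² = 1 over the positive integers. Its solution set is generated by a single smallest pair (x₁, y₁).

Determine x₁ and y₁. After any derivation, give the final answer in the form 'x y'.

[2; 1,1,1,4] for √7; ℓ=4 ⇒ convergent index 3
i=0: a=2 ⇒ p=2, q=1
i=1: a=1 ⇒ p=3, q=1
i=2: a=1 ⇒ p=5, q=2
i=3: a=1 ⇒ p=8, q=3
→ (8, 3).  Check: 8²=64, 7·3²=63, difference 1.

8 3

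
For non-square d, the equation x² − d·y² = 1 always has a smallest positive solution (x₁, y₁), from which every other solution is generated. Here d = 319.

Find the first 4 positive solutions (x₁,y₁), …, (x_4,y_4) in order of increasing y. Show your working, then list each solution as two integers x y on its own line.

d=319: √d = [17; 1,6,5,1,4,…,6,1,34] (ℓ=14, even), read p_13/q_13
a_0=17:  p_0=17·1+0=17,  q_0=17·0+1=1
a_1=1:  p_1=1·17+1=18,  q_1=1·1+0=1
…
a_12=6:  p_12=6·1798881+309613=11102899,  q_12=6·100718+17335=621643
a_13=1:  p_13=1·11102899+1798881=12901780,  q_13=1·621643+100718=722361
(x₁, y₁) = (12901780, 722361);  12901780² − 319·722361² = 1 ✓
k=2:  x_2 = 12901780·12901780+319·722361·722361 = 332911854336799,  y_2 = 12901780·722361+722361·12901780 = 18639485405160
k=3:  x_3 = 12901780·332911854336799+319·722361·18639485405160 = 8590311008090840302660,  y_3 = 12901780·18639485405160+722361·332911854336799 = 480965080021169647239
k=4:  x_4 = 12901780·8590311008090840302660+319·722361·480965080021169647239 = 221660605515932150288251132801,  y_4 = 12901780·480965080021169647239+722361·8590311008090840302660 = 12410611300231033623224965680

12901780 722361
332911854336799 18639485405160
8590311008090840302660 480965080021169647239
221660605515932150288251132801 12410611300231033623224965680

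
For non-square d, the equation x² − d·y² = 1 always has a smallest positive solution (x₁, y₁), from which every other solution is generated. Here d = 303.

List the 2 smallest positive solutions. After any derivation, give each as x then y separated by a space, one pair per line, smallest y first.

√303 = [17; 2,2,5,2,2,34, …], period ℓ=6 (even) → k=5
step 0: (17, 1)  from 17·(1,0) + (0,1)
…
step 4: (1027, 59)  from 2·(470,27) + (87,5)
step 5: (2524, 145)  from 2·(1027,59) + (470,27)
(x₁, y₁) = (2524, 145);  2524² − 303·145² = 1 ✓
n=2: (2524,145)∘(2524,145) = (2524·2524+303·145·145, 2524·145+145·2524) = (12741151,731960)

2524 145
12741151 731960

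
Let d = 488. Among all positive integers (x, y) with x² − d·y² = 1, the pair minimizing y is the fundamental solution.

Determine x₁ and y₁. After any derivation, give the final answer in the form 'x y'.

243 11

[22; 11,44] for √488; ℓ=2 ⇒ convergent index 1
k=0  a_k=22  p_k/q_k = 22/1
k=1  a_k=11  p_k/q_k = 243/11
(x₁, y₁) = (243, 11);  243² − 488·11² = 1 ✓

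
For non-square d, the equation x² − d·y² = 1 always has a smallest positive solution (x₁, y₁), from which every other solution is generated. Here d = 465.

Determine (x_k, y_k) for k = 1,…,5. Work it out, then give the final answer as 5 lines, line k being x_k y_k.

[21; 1,1,3,2,2,2,3,1,1,42] for √465; ℓ=10 ⇒ convergent index 9
step 0: (21, 1)  from 21·(1,0) + (0,1)
step 1: (22, 1)  from 1·(21,1) + (1,0)
step 2: (43, 2)  from 1·(22,1) + (21,1)
…
step 7: (6922, 321)  from 3·(2027,94) + (841,39)
step 8: (8949, 415)  from 1·(6922,321) + (2027,94)
step 9: (15871, 736)  from 1·(8949,415) + (6922,321)
→ (15871, 736).  Check: 15871²=251888641, 465·736²=251888640, difference 1.
k=2:  x_2 = 15871·15871+465·736·736 = 503777281,  y_2 = 15871·736+736·15871 = 23362112
k=3:  x_3 = 15871·503777281+465·736·23362112 = 15990898437631,  y_3 = 15871·23362112+736·503777281 = 741560158368
k=4:  x_4 = 15871·15990898437631+465·736·741560158368 = 507583097703505921,  y_4 = 15871·741560158368+736·15990898437631 = 23538602523554944
k=5:  x_5 = 15871·507583097703505921+465·736·23538602523554944 = 16111702671313786506751,  y_5 = 15871·23538602523554944+736·507583097703505921 = 747162320561120874080

15871 736
503777281 23362112
15990898437631 741560158368
507583097703505921 23538602523554944
16111702671313786506751 747162320561120874080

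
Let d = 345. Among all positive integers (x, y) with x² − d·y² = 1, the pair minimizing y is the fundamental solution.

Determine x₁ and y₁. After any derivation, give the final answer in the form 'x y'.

d=345: √d = [18; 1,1,2,1,6,1,2,1,1,36] (ℓ=10, even), read p_9/q_9
k=0  a_k=18  p_k/q_k = 18/1
…
k=3  a_k=2  p_k/q_k = 93/5
k=4  a_k=1  p_k/q_k = 130/7
…
k=6  a_k=1  p_k/q_k = 1003/54
…
k=8  a_k=1  p_k/q_k = 3882/209
k=9  a_k=1  p_k/q_k = 6761/364
fundamental: x₁=6761, y₁=364  (since 45711121 − 345·132496 = 1)

6761 364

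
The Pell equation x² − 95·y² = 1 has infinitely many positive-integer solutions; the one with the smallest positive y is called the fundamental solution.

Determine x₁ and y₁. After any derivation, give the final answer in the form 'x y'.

39 4

√95 = [9; 1,2,1,18, …], period ℓ=4 (even) → k=3
i=0: a=9 ⇒ p=9, q=1
…
i=2: a=2 ⇒ p=29, q=3
i=3: a=1 ⇒ p=39, q=4
→ (39, 4).  Check: 39²=1521, 95·4²=1520, difference 1.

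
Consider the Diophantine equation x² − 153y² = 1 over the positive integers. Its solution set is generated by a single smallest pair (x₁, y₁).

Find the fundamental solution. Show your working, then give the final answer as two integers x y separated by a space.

d=153: √d = [12; 2,1,2,2,2,1,2,24] (ℓ=8, even), read p_7/q_7
step 0: (12, 1)  from 12·(1,0) + (0,1)
step 1: (25, 2)  from 2·(12,1) + (1,0)
step 2: (37, 3)  from 1·(25,2) + (12,1)
step 3: (99, 8)  from 2·(37,3) + (25,2)
step 4: (235, 19)  from 2·(99,8) + (37,3)
step 5: (569, 46)  from 2·(235,19) + (99,8)
step 6: (804, 65)  from 1·(569,46) + (235,19)
step 7: (2177, 176)  from 2·(804,65) + (569,46)
fundamental: x₁=2177, y₁=176  (since 4739329 − 153·30976 = 1)

2177 176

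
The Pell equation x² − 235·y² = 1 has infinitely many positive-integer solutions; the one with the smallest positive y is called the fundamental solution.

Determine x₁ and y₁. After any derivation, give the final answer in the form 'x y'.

√235 = [15; 3,30, …], period ℓ=2 (even) → k=1
step 0: (15, 1)  from 15·(1,0) + (0,1)
step 1: (46, 3)  from 3·(15,1) + (1,0)
(x₁, y₁) = (46, 3);  46² − 235·3² = 1 ✓

46 3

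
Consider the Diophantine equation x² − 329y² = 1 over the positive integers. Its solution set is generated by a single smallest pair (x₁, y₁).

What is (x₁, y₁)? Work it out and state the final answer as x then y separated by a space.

√329 = [18; 7,4,2,1,1,4,1,1,2,4,7,36, …], period ℓ=12 (even) → k=11
i=0: a=18 ⇒ p=18, q=1
…
i=8: a=1 ⇒ p=29366, q=1619
…
i=10: a=4 ⇒ p=328794, q=18127
i=11: a=7 ⇒ p=2376415, q=131016
fundamental: x₁=2376415, y₁=131016  (since 5647348252225 − 329·17165192256 = 1)

2376415 131016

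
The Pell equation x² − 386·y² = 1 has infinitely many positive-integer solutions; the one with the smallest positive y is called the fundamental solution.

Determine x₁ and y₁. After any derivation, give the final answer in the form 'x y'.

111555 5678

√386 = [19; 1,1,1,4,1,18,1,4,1,1,1,38, …], period ℓ=12 (even) → k=11
i=0: a=19 ⇒ p=19, q=1
…
i=2: a=1 ⇒ p=39, q=2
i=3: a=1 ⇒ p=59, q=3
i=4: a=4 ⇒ p=275, q=14
i=5: a=1 ⇒ p=334, q=17
i=6: a=18 ⇒ p=6287, q=320
…
i=10: a=1 ⇒ p=72163, q=3673
i=11: a=1 ⇒ p=111555, q=5678
(x₁, y₁) = (111555, 5678);  111555² − 386·5678² = 1 ✓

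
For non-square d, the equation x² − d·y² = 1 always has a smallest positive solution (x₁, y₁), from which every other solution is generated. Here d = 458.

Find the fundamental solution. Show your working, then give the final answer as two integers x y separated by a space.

[21; 2,2,42] for √458; ℓ=3 ⇒ convergent index 5
step 0: (21, 1)  from 21·(1,0) + (0,1)
…
step 3: (4537, 212)  from 42·(107,5) + (43,2)
step 4: (9181, 429)  from 2·(4537,212) + (107,5)
step 5: (22899, 1070)  from 2·(9181,429) + (4537,212)
fundamental: x₁=22899, y₁=1070  (since 524364201 − 458·1144900 = 1)

22899 1070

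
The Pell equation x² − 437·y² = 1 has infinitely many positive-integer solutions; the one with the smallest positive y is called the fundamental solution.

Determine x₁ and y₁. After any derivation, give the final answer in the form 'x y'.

d=437: √d = [20; 1,9,2,9,1,40] (ℓ=6, even), read p_5/q_5
step 0: (20, 1)  from 20·(1,0) + (0,1)
step 1: (21, 1)  from 1·(20,1) + (1,0)
…
step 4: (4160, 199)  from 9·(439,21) + (209,10)
step 5: (4599, 220)  from 1·(4160,199) + (439,21)
→ (4599, 220).  Check: 4599²=21150801, 437·220²=21150800, difference 1.

4599 220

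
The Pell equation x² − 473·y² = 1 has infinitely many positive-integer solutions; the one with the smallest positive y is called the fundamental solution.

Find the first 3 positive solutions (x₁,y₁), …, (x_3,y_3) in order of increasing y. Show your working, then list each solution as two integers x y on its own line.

87 4
15137 696
2633751 121100

[21; 1,2,1,42] for √473; ℓ=4 ⇒ convergent index 3
k=0  a_k=21  p_k/q_k = 21/1
…
k=2  a_k=2  p_k/q_k = 65/3
k=3  a_k=1  p_k/q_k = 87/4
fundamental: x₁=87, y₁=4  (since 7569 − 473·16 = 1)
k=2:  x_2 = 87·87+473·4·4 = 15137,  y_2 = 87·4+4·87 = 696
k=3:  x_3 = 87·15137+473·4·696 = 2633751,  y_3 = 87·696+4·15137 = 121100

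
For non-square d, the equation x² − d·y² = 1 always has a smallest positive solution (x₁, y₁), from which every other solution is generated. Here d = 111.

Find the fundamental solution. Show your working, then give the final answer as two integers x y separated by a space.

295 28

√111 → a₀=10, period (1,1,6,1,1,20); ℓ=6 even so k=5
k=0  a_k=10  p_k/q_k = 10/1
k=1  a_k=1  p_k/q_k = 11/1
k=2  a_k=1  p_k/q_k = 21/2
…
k=4  a_k=1  p_k/q_k = 158/15
k=5  a_k=1  p_k/q_k = 295/28
(x₁, y₁) = (295, 28);  295² − 111·28² = 1 ✓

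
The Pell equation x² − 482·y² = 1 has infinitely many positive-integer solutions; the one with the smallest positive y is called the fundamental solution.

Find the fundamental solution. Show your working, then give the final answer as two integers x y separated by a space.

483 22

d=482: √d = [21; 1,20,1,42] (ℓ=4, even), read p_3/q_3
step 0: (21, 1)  from 21·(1,0) + (0,1)
…
step 2: (461, 21)  from 20·(22,1) + (21,1)
step 3: (483, 22)  from 1·(461,21) + (22,1)
(x₁, y₁) = (483, 22);  483² − 482·22² = 1 ✓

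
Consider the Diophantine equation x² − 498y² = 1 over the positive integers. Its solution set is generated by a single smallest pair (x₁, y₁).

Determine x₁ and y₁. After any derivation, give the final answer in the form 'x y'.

179777 8056

√498 → a₀=22, period (3,6,22,6,3,44); ℓ=6 even so k=5
step 0: (22, 1)  from 22·(1,0) + (0,1)
…
step 2: (424, 19)  from 6·(67,3) + (22,1)
step 3: (9395, 421)  from 22·(424,19) + (67,3)
step 4: (56794, 2545)  from 6·(9395,421) + (424,19)
step 5: (179777, 8056)  from 3·(56794,2545) + (9395,421)
fundamental: x₁=179777, y₁=8056  (since 32319769729 − 498·64899136 = 1)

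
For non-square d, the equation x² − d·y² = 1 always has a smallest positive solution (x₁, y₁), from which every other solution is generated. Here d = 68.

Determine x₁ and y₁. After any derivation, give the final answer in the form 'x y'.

33 4

[8; 4,16] for √68; ℓ=2 ⇒ convergent index 1
i=0: a=8 ⇒ p=8, q=1
i=1: a=4 ⇒ p=33, q=4
fundamental: x₁=33, y₁=4  (since 1089 − 68·16 = 1)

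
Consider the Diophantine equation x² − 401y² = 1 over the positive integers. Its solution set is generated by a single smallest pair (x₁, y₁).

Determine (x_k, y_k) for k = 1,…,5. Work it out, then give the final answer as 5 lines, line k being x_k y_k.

[20; 40] for √401; ℓ=1 ⇒ convergent index 1
i=0: a=20 ⇒ p=20, q=1
i=1: a=40 ⇒ p=801, q=40
(x₁, y₁) = (801, 40);  801² − 401·40² = 1 ✓
(801+40√401)^2 = 1283201 + 64080√401
(801+40√401)^3 = 2055687201 + 102656120√401
(801+40√401)^4 = 3293209612801 + 164455040160√401
(801+40√401)^5 = 5275719744020001 + 263456871680200√401

801 40
1283201 64080
2055687201 102656120
3293209612801 164455040160
5275719744020001 263456871680200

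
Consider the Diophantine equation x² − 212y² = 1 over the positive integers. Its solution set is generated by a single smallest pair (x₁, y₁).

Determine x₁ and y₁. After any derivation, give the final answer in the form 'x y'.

√212 → a₀=14, period (1,1,3,1,1,…,1,1,28); ℓ=14 even so k=13
i=0: a=14 ⇒ p=14, q=1
i=1: a=1 ⇒ p=15, q=1
i=2: a=1 ⇒ p=29, q=2
i=3: a=3 ⇒ p=102, q=7
i=4: a=1 ⇒ p=131, q=9
…
i=6: a=1 ⇒ p=364, q=25
i=7: a=6 ⇒ p=2417, q=166
i=8: a=1 ⇒ p=2781, q=191
i=9: a=1 ⇒ p=5198, q=357
…
i=11: a=3 ⇒ p=29135, q=2001
i=12: a=1 ⇒ p=37114, q=2549
i=13: a=1 ⇒ p=66249, q=4550
(x₁, y₁) = (66249, 4550);  66249² − 212·4550² = 1 ✓

66249 4550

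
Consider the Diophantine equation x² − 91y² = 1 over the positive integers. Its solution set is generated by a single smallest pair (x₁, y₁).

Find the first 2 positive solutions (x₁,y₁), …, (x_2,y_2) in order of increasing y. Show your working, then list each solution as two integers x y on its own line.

d=91: √d = [9; 1,1,5,1,5,1,1,18] (ℓ=8, even), read p_7/q_7
a_0=9:  p_0=9·1+0=9,  q_0=9·0+1=1
a_1=1:  p_1=1·9+1=10,  q_1=1·1+0=1
…
a_4=1:  p_4=1·105+19=124,  q_4=1·11+2=13
a_5=5:  p_5=5·124+105=725,  q_5=5·13+11=76
a_6=1:  p_6=1·725+124=849,  q_6=1·76+13=89
a_7=1:  p_7=1·849+725=1574,  q_7=1·89+76=165
(x₁, y₁) = (1574, 165);  1574² − 91·165² = 1 ✓
k=2:  x_2 = 1574·1574+91·165·165 = 4954951,  y_2 = 1574·165+165·1574 = 519420

1574 165
4954951 519420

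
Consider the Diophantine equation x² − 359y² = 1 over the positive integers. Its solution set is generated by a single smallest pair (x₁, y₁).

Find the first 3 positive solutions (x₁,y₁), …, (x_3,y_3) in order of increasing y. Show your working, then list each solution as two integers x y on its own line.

[18; 1,17,1,36] for √359; ℓ=4 ⇒ convergent index 3
a_0=18:  p_0=18·1+0=18,  q_0=18·0+1=1
a_1=1:  p_1=1·18+1=19,  q_1=1·1+0=1
a_2=17:  p_2=17·19+18=341,  q_2=17·1+1=18
a_3=1:  p_3=1·341+19=360,  q_3=1·18+1=19
→ (360, 19).  Check: 360²=129600, 359·19²=129599, difference 1.
(360+19√359)^2 = 259199 + 13680√359
(360+19√359)^3 = 186622920 + 9849581√359

360 19
259199 13680
186622920 9849581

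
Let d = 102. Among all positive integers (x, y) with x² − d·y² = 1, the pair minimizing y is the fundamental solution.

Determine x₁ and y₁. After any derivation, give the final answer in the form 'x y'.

√102 = [10; 10,20, …], period ℓ=2 (even) → k=1
a_0=10:  p_0=10·1+0=10,  q_0=10·0+1=1
a_1=10:  p_1=10·10+1=101,  q_1=10·1+0=10
fundamental: x₁=101, y₁=10  (since 10201 − 102·100 = 1)

101 10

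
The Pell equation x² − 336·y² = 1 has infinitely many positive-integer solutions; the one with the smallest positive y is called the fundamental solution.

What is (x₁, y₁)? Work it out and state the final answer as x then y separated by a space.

55 3

√336 → a₀=18, period (3,36); ℓ=2 even so k=1
step 0: (18, 1)  from 18·(1,0) + (0,1)
step 1: (55, 3)  from 3·(18,1) + (1,0)
→ (55, 3).  Check: 55²=3025, 336·3²=3024, difference 1.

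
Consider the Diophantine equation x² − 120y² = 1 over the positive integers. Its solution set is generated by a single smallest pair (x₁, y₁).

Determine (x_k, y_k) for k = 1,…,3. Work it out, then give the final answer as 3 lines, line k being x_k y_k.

11 1
241 22
5291 483

[10; 1,20] for √120; ℓ=2 ⇒ convergent index 1
a_0=10:  p_0=10·1+0=10,  q_0=10·0+1=1
a_1=1:  p_1=1·10+1=11,  q_1=1·1+0=1
→ (11, 1).  Check: 11²=121, 120·1²=120, difference 1.
(11+1√120)^2 = 241 + 22√120
(11+1√120)^3 = 5291 + 483√120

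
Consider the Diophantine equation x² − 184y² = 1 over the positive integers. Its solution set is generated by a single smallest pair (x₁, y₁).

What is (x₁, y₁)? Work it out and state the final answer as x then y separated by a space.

√184 = [13; 1,1,3,2,1,2,1,2,3,1,1,26, …], period ℓ=12 (even) → k=11
k=0  a_k=13  p_k/q_k = 13/1
k=1  a_k=1  p_k/q_k = 14/1
…
k=4  a_k=2  p_k/q_k = 217/16
k=5  a_k=1  p_k/q_k = 312/23
…
k=7  a_k=1  p_k/q_k = 1153/85
k=8  a_k=2  p_k/q_k = 3147/232
…
k=10  a_k=1  p_k/q_k = 13741/1013
k=11  a_k=1  p_k/q_k = 24335/1794
→ (24335, 1794).  Check: 24335²=592192225, 184·1794²=592192224, difference 1.

24335 1794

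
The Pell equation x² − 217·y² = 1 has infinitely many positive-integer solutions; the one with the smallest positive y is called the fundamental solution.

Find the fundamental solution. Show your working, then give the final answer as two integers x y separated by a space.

3844063 260952

d=217: √d = [14; 1,2,1,2,1,…,2,1,28] (ℓ=16, even), read p_15/q_15
step 0: (14, 1)  from 14·(1,0) + (0,1)
step 1: (15, 1)  from 1·(14,1) + (1,0)
step 2: (44, 3)  from 2·(15,1) + (14,1)
step 3: (59, 4)  from 1·(44,3) + (15,1)
step 4: (162, 11)  from 2·(59,4) + (44,3)
…
step 7: (3668, 249)  from 9·(383,26) + (221,15)
…
step 9: (139163, 9447)  from 9·(15055,1022) + (3668,249)
step 10: (154218, 10469)  from 1·(139163,9447) + (15055,1022)
step 11: (293381, 19916)  from 1·(154218,10469) + (139163,9447)
…
step 14: (2809702, 190735)  from 2·(1034361,70217) + (740980,50301)
step 15: (3844063, 260952)  from 1·(2809702,190735) + (1034361,70217)
(x₁, y₁) = (3844063, 260952);  3844063² − 217·260952² = 1 ✓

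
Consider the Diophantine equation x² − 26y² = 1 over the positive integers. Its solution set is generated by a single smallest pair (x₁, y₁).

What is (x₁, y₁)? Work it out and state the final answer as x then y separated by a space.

51 10

d=26: √d = [5; 10] (ℓ=1, odd), read p_1/q_1
i=0: a=5 ⇒ p=5, q=1
i=1: a=10 ⇒ p=51, q=10
fundamental: x₁=51, y₁=10  (since 2601 − 26·100 = 1)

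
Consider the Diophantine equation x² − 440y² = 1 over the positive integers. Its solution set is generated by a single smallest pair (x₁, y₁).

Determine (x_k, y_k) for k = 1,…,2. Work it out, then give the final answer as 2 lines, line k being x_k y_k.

d=440: √d = [20; 1,40] (ℓ=2, even), read p_1/q_1
i=0: a=20 ⇒ p=20, q=1
i=1: a=1 ⇒ p=21, q=1
fundamental: x₁=21, y₁=1  (since 441 − 440·1 = 1)
(21+1√440)^2 = 881 + 42√440

21 1
881 42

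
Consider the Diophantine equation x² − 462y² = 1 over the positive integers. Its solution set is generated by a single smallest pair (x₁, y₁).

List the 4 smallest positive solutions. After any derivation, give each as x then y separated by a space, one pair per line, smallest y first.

43 2
3697 172
317899 14790
27335617 1271768

√462 → a₀=21, period (2,42); ℓ=2 even so k=1
i=0: a=21 ⇒ p=21, q=1
i=1: a=2 ⇒ p=43, q=2
fundamental: x₁=43, y₁=2  (since 1849 − 462·4 = 1)
(x_2, y_2) = (43·43 + 462·2·2, 43·2 + 2·43) = (3697, 172)
(x_3, y_3) = (43·3697 + 462·2·172, 43·172 + 2·3697) = (317899, 14790)
(x_4, y_4) = (43·317899 + 462·2·14790, 43·14790 + 2·317899) = (27335617, 1271768)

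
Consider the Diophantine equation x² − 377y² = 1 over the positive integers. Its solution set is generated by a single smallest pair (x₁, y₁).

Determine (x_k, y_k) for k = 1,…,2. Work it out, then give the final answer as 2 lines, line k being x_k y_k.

√377 → a₀=19, period (2,2,2,38); ℓ=4 even so k=3
a_0=19:  p_0=19·1+0=19,  q_0=19·0+1=1
…
a_2=2:  p_2=2·39+19=97,  q_2=2·2+1=5
a_3=2:  p_3=2·97+39=233,  q_3=2·5+2=12
(x₁, y₁) = (233, 12);  233² − 377·12² = 1 ✓
(233+12√377)^2 = 108577 + 5592√377

233 12
108577 5592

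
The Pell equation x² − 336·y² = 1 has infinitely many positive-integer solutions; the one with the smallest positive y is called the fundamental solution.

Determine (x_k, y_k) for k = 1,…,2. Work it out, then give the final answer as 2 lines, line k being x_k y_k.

55 3
6049 330

√336 → a₀=18, period (3,36); ℓ=2 even so k=1
step 0: (18, 1)  from 18·(1,0) + (0,1)
step 1: (55, 3)  from 3·(18,1) + (1,0)
fundamental: x₁=55, y₁=3  (since 3025 − 336·9 = 1)
k=2:  x_2 = 55·55+336·3·3 = 6049,  y_2 = 55·3+3·55 = 330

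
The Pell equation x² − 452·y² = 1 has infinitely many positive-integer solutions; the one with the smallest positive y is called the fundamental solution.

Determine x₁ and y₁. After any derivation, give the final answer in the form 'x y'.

1204353 56648

√452 = [21; 3,1,5,3,10,3,5,1,3,42, …], period ℓ=10 (even) → k=9
a_0=21:  p_0=21·1+0=21,  q_0=21·0+1=1
…
a_3=5:  p_3=5·85+64=489,  q_3=5·4+3=23
…
a_6=3:  p_6=3·16009+1552=49579,  q_6=3·753+73=2332
…
a_8=1:  p_8=1·263904+49579=313483,  q_8=1·12413+2332=14745
a_9=3:  p_9=3·313483+263904=1204353,  q_9=3·14745+12413=56648
(x₁, y₁) = (1204353, 56648);  1204353² − 452·56648² = 1 ✓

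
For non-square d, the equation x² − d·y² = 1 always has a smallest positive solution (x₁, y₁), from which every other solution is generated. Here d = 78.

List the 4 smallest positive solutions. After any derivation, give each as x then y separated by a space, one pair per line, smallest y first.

√78 = [8; 1,4,1,16, …], period ℓ=4 (even) → k=3
i=0: a=8 ⇒ p=8, q=1
i=1: a=1 ⇒ p=9, q=1
i=2: a=4 ⇒ p=44, q=5
i=3: a=1 ⇒ p=53, q=6
fundamental: x₁=53, y₁=6  (since 2809 − 78·36 = 1)
k=2:  x_2 = 53·53+78·6·6 = 5617,  y_2 = 53·6+6·53 = 636
k=3:  x_3 = 53·5617+78·6·636 = 595349,  y_3 = 53·636+6·5617 = 67410
k=4:  x_4 = 53·595349+78·6·67410 = 63101377,  y_4 = 53·67410+6·595349 = 7144824

53 6
5617 636
595349 67410
63101377 7144824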